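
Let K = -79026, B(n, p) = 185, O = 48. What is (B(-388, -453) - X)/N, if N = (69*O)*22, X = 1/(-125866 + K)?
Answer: 382879/150800512 ≈ 0.0025390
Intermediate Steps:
X = -1/204892 (X = 1/(-125866 - 79026) = 1/(-204892) = -1/204892 ≈ -4.8806e-6)
N = 72864 (N = (69*48)*22 = 3312*22 = 72864)
(B(-388, -453) - X)/N = (185 - 1*(-1/204892))/72864 = (185 + 1/204892)*(1/72864) = (37905021/204892)*(1/72864) = 382879/150800512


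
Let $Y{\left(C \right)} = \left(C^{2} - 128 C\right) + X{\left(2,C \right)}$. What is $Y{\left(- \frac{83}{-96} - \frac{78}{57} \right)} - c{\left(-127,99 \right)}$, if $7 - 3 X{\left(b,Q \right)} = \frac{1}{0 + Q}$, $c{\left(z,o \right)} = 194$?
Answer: $- \frac{386038798841}{3057490944} \approx -126.26$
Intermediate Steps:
$X{\left(b,Q \right)} = \frac{7}{3} - \frac{1}{3 Q}$ ($X{\left(b,Q \right)} = \frac{7}{3} - \frac{1}{3 \left(0 + Q\right)} = \frac{7}{3} - \frac{1}{3 Q}$)
$Y{\left(C \right)} = C^{2} - 128 C + \frac{-1 + 7 C}{3 C}$ ($Y{\left(C \right)} = \left(C^{2} - 128 C\right) + \frac{-1 + 7 C}{3 C} = C^{2} - 128 C + \frac{-1 + 7 C}{3 C}$)
$Y{\left(- \frac{83}{-96} - \frac{78}{57} \right)} - c{\left(-127,99 \right)} = \left(\frac{7}{3} + \left(- \frac{83}{-96} - \frac{78}{57}\right)^{2} - 128 \left(- \frac{83}{-96} - \frac{78}{57}\right) - \frac{1}{3 \left(- \frac{83}{-96} - \frac{78}{57}\right)}\right) - 194 = \left(\frac{7}{3} + \left(\left(-83\right) \left(- \frac{1}{96}\right) - \frac{26}{19}\right)^{2} - 128 \left(\left(-83\right) \left(- \frac{1}{96}\right) - \frac{26}{19}\right) - \frac{1}{3 \left(\left(-83\right) \left(- \frac{1}{96}\right) - \frac{26}{19}\right)}\right) - 194 = \left(\frac{7}{3} + \left(\frac{83}{96} - \frac{26}{19}\right)^{2} - 128 \left(\frac{83}{96} - \frac{26}{19}\right) - \frac{1}{3 \left(\frac{83}{96} - \frac{26}{19}\right)}\right) - 194 = \left(\frac{7}{3} + \left(- \frac{919}{1824}\right)^{2} - - \frac{3676}{57} - \frac{1}{3 \left(- \frac{919}{1824}\right)}\right) - 194 = \left(\frac{7}{3} + \frac{844561}{3326976} + \frac{3676}{57} - - \frac{608}{919}\right) - 194 = \left(\frac{7}{3} + \frac{844561}{3326976} + \frac{3676}{57} + \frac{608}{919}\right) - 194 = \frac{207114444295}{3057490944} - 194 = - \frac{386038798841}{3057490944}$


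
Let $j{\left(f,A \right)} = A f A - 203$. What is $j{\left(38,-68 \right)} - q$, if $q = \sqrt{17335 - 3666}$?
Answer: $175509 - \sqrt{13669} \approx 1.7539 \cdot 10^{5}$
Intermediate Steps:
$j{\left(f,A \right)} = -203 + f A^{2}$ ($j{\left(f,A \right)} = f A^{2} - 203 = -203 + f A^{2}$)
$q = \sqrt{13669} \approx 116.91$
$j{\left(38,-68 \right)} - q = \left(-203 + 38 \left(-68\right)^{2}\right) - \sqrt{13669} = \left(-203 + 38 \cdot 4624\right) - \sqrt{13669} = \left(-203 + 175712\right) - \sqrt{13669} = 175509 - \sqrt{13669}$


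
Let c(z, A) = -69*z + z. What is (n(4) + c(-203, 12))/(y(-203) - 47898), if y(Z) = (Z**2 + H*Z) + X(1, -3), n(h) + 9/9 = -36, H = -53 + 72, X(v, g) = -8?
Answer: -4589/3518 ≈ -1.3044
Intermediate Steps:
H = 19
c(z, A) = -68*z
n(h) = -37 (n(h) = -1 - 36 = -37)
y(Z) = -8 + Z**2 + 19*Z (y(Z) = (Z**2 + 19*Z) - 8 = -8 + Z**2 + 19*Z)
(n(4) + c(-203, 12))/(y(-203) - 47898) = (-37 - 68*(-203))/((-8 + (-203)**2 + 19*(-203)) - 47898) = (-37 + 13804)/((-8 + 41209 - 3857) - 47898) = 13767/(37344 - 47898) = 13767/(-10554) = 13767*(-1/10554) = -4589/3518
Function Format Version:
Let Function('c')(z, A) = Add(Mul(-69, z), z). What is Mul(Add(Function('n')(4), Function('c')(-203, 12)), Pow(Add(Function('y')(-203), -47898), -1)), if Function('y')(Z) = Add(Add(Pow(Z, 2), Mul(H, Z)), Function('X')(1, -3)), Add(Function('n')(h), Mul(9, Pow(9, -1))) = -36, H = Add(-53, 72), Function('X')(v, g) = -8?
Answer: Rational(-4589, 3518) ≈ -1.3044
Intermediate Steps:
H = 19
Function('c')(z, A) = Mul(-68, z)
Function('n')(h) = -37 (Function('n')(h) = Add(-1, -36) = -37)
Function('y')(Z) = Add(-8, Pow(Z, 2), Mul(19, Z)) (Function('y')(Z) = Add(Add(Pow(Z, 2), Mul(19, Z)), -8) = Add(-8, Pow(Z, 2), Mul(19, Z)))
Mul(Add(Function('n')(4), Function('c')(-203, 12)), Pow(Add(Function('y')(-203), -47898), -1)) = Mul(Add(-37, Mul(-68, -203)), Pow(Add(Add(-8, Pow(-203, 2), Mul(19, -203)), -47898), -1)) = Mul(Add(-37, 13804), Pow(Add(Add(-8, 41209, -3857), -47898), -1)) = Mul(13767, Pow(Add(37344, -47898), -1)) = Mul(13767, Pow(-10554, -1)) = Mul(13767, Rational(-1, 10554)) = Rational(-4589, 3518)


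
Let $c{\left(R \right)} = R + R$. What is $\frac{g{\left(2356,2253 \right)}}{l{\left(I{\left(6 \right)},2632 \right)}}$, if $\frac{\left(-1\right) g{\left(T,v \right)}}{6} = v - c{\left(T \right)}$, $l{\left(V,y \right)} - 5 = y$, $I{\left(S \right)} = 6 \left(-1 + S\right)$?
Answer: $\frac{4918}{879} \approx 5.595$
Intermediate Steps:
$I{\left(S \right)} = -6 + 6 S$
$c{\left(R \right)} = 2 R$
$l{\left(V,y \right)} = 5 + y$
$g{\left(T,v \right)} = - 6 v + 12 T$ ($g{\left(T,v \right)} = - 6 \left(v - 2 T\right) = - 6 v + 12 T$)
$\frac{g{\left(2356,2253 \right)}}{l{\left(I{\left(6 \right)},2632 \right)}} = \frac{\left(-6\right) 2253 + 12 \cdot 2356}{5 + 2632} = \frac{-13518 + 28272}{2637} = 14754 \cdot \frac{1}{2637} = \frac{4918}{879}$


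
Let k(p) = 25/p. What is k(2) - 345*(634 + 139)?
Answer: -533345/2 ≈ -2.6667e+5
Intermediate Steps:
k(2) - 345*(634 + 139) = 25/2 - 345*(634 + 139) = 25*(1/2) - 345*773 = 25/2 - 266685 = -533345/2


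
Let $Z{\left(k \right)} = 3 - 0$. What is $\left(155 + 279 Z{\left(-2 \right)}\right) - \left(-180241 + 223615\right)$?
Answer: $-42382$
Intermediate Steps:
$Z{\left(k \right)} = 3$ ($Z{\left(k \right)} = 3 + 0 = 3$)
$\left(155 + 279 Z{\left(-2 \right)}\right) - \left(-180241 + 223615\right) = \left(155 + 279 \cdot 3\right) - \left(-180241 + 223615\right) = \left(155 + 837\right) - 43374 = 992 - 43374 = -42382$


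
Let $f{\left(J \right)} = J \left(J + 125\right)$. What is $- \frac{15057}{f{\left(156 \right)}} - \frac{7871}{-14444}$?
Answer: $\frac{5314577}{26381966} \approx 0.20145$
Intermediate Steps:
$f{\left(J \right)} = J \left(125 + J\right)$
$- \frac{15057}{f{\left(156 \right)}} - \frac{7871}{-14444} = - \frac{15057}{156 \left(125 + 156\right)} - \frac{7871}{-14444} = - \frac{15057}{156 \cdot 281} - - \frac{7871}{14444} = - \frac{15057}{43836} + \frac{7871}{14444} = \left(-15057\right) \frac{1}{43836} + \frac{7871}{14444} = - \frac{5019}{14612} + \frac{7871}{14444} = \frac{5314577}{26381966}$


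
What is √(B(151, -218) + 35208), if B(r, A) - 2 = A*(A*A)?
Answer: 23*I*√19518 ≈ 3213.3*I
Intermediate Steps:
B(r, A) = 2 + A³ (B(r, A) = 2 + A*(A*A) = 2 + A*A² = 2 + A³)
√(B(151, -218) + 35208) = √((2 + (-218)³) + 35208) = √((2 - 10360232) + 35208) = √(-10360230 + 35208) = √(-10325022) = 23*I*√19518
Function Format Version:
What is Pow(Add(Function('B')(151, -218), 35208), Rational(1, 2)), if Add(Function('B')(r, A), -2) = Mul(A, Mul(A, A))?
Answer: Mul(23, I, Pow(19518, Rational(1, 2))) ≈ Mul(3213.3, I)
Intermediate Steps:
Function('B')(r, A) = Add(2, Pow(A, 3)) (Function('B')(r, A) = Add(2, Mul(A, Mul(A, A))) = Add(2, Mul(A, Pow(A, 2))) = Add(2, Pow(A, 3)))
Pow(Add(Function('B')(151, -218), 35208), Rational(1, 2)) = Pow(Add(Add(2, Pow(-218, 3)), 35208), Rational(1, 2)) = Pow(Add(Add(2, -10360232), 35208), Rational(1, 2)) = Pow(Add(-10360230, 35208), Rational(1, 2)) = Pow(-10325022, Rational(1, 2)) = Mul(23, I, Pow(19518, Rational(1, 2)))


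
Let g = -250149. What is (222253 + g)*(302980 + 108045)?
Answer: -11465953400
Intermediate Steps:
(222253 + g)*(302980 + 108045) = (222253 - 250149)*(302980 + 108045) = -27896*411025 = -11465953400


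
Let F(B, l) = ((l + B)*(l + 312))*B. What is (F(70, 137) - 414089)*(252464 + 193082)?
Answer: 2714231033866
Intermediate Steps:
F(B, l) = B*(312 + l)*(B + l) (F(B, l) = ((B + l)*(312 + l))*B = ((312 + l)*(B + l))*B = B*(312 + l)*(B + l))
(F(70, 137) - 414089)*(252464 + 193082) = (70*(137² + 312*70 + 312*137 + 70*137) - 414089)*(252464 + 193082) = (70*(18769 + 21840 + 42744 + 9590) - 414089)*445546 = (70*92943 - 414089)*445546 = (6506010 - 414089)*445546 = 6091921*445546 = 2714231033866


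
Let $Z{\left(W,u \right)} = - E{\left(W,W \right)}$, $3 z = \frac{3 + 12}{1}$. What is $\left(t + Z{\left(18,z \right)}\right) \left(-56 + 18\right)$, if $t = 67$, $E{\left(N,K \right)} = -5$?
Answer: $-2736$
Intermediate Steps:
$z = 5$ ($z = \frac{\left(3 + 12\right) 1^{-1}}{3} = \frac{15 \cdot 1}{3} = \frac{1}{3} \cdot 15 = 5$)
$Z{\left(W,u \right)} = 5$ ($Z{\left(W,u \right)} = \left(-1\right) \left(-5\right) = 5$)
$\left(t + Z{\left(18,z \right)}\right) \left(-56 + 18\right) = \left(67 + 5\right) \left(-56 + 18\right) = 72 \left(-38\right) = -2736$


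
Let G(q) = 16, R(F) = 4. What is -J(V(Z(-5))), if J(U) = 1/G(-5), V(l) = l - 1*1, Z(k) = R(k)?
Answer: -1/16 ≈ -0.062500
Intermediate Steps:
Z(k) = 4
V(l) = -1 + l (V(l) = l - 1 = -1 + l)
J(U) = 1/16
-J(V(Z(-5))) = -1*1/16 = -1/16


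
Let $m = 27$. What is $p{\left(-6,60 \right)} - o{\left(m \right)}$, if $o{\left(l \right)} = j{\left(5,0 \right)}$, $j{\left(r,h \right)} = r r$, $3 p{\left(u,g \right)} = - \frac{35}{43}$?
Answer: $- \frac{3260}{129} \approx -25.271$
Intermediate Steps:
$p{\left(u,g \right)} = - \frac{35}{129}$ ($p{\left(u,g \right)} = \frac{\left(-35\right) \frac{1}{43}}{3} = \frac{1}{3} \left(- \frac{35}{43}\right) = - \frac{35}{129}$)
$j{\left(r,h \right)} = r^{2}$
$o{\left(l \right)} = 25$ ($o{\left(l \right)} = 5^{2} = 25$)
$p{\left(-6,60 \right)} - o{\left(m \right)} = - \frac{35}{129} - 25 = - \frac{3260}{129}$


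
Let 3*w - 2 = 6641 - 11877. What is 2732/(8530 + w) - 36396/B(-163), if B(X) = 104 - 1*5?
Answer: -20557377/55979 ≈ -367.23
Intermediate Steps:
w = -5234/3 (w = 2/3 + (6641 - 11877)/3 = 2/3 + (1/3)*(-5236) = 2/3 - 5236/3 = -5234/3 ≈ -1744.7)
B(X) = 99 (B(X) = 104 - 5 = 99)
2732/(8530 + w) - 36396/B(-163) = 2732/(8530 - 5234/3) - 36396/99 = 2732/(20356/3) - 36396*1/99 = 2732*(3/20356) - 4044/11 = 2049/5089 - 4044/11 = -20557377/55979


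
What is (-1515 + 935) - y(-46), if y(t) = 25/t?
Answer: -26655/46 ≈ -579.46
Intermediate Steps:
(-1515 + 935) - y(-46) = (-1515 + 935) - 25/(-46) = -580 - 25*(-1)/46 = -580 - 1*(-25/46) = -580 + 25/46 = -26655/46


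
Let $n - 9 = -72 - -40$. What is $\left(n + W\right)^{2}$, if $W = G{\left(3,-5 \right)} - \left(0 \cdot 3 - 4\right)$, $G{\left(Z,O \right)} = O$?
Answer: $576$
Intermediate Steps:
$n = -23$ ($n = 9 - 32 = -23$)
$W = -1$ ($W = -5 - \left(0 \cdot 3 - 4\right) = -5 - \left(0 - 4\right) = -5 - -4 = -5 + 4 = -1$)
$\left(n + W\right)^{2} = \left(-23 - 1\right)^{2} = \left(-24\right)^{2} = 576$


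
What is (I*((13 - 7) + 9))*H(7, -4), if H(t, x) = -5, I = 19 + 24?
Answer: -3225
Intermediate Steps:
I = 43
(I*((13 - 7) + 9))*H(7, -4) = (43*((13 - 7) + 9))*(-5) = (43*(6 + 9))*(-5) = (43*15)*(-5) = 645*(-5) = -3225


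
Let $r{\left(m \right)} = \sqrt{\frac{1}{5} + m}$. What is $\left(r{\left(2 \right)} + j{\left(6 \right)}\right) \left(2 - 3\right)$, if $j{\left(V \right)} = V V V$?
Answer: $-216 - \frac{\sqrt{55}}{5} \approx -217.48$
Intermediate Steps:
$j{\left(V \right)} = V^{3}$ ($j{\left(V \right)} = V^{2} V = V^{3}$)
$r{\left(m \right)} = \sqrt{\frac{1}{5} + m}$
$\left(r{\left(2 \right)} + j{\left(6 \right)}\right) \left(2 - 3\right) = \left(\frac{\sqrt{5 + 25 \cdot 2}}{5} + 6^{3}\right) \left(2 - 3\right) = \left(\frac{\sqrt{5 + 50}}{5} + 216\right) \left(2 - 3\right) = \left(\frac{\sqrt{55}}{5} + 216\right) \left(-1\right) = \left(216 + \frac{\sqrt{55}}{5}\right) \left(-1\right) = -216 - \frac{\sqrt{55}}{5}$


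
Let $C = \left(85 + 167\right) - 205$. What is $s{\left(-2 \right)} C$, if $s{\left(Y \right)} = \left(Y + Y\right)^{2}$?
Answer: $752$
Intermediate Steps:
$s{\left(Y \right)} = 4 Y^{2}$ ($s{\left(Y \right)} = \left(2 Y\right)^{2} = 4 Y^{2}$)
$C = 47$ ($C = 252 - 205 = 47$)
$s{\left(-2 \right)} C = 4 \left(-2\right)^{2} \cdot 47 = 4 \cdot 4 \cdot 47 = 16 \cdot 47 = 752$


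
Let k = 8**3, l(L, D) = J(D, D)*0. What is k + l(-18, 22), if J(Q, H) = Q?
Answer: 512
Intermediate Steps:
l(L, D) = 0 (l(L, D) = D*0 = 0)
k = 512
k + l(-18, 22) = 512 + 0 = 512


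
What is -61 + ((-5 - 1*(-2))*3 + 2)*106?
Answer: -803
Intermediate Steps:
-61 + ((-5 - 1*(-2))*3 + 2)*106 = -61 + ((-5 + 2)*3 + 2)*106 = -61 + (-3*3 + 2)*106 = -61 + (-9 + 2)*106 = -61 - 7*106 = -61 - 742 = -803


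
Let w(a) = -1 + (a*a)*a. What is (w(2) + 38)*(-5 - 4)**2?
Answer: 3645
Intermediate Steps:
w(a) = -1 + a**3 (w(a) = -1 + a**2*a = -1 + a**3)
(w(2) + 38)*(-5 - 4)**2 = ((-1 + 2**3) + 38)*(-5 - 4)**2 = ((-1 + 8) + 38)*(-9)**2 = (7 + 38)*81 = 45*81 = 3645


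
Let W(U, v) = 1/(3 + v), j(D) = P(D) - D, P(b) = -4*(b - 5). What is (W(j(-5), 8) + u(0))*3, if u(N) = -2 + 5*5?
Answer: 762/11 ≈ 69.273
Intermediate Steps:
P(b) = 20 - 4*b (P(b) = -4*(-5 + b) = 20 - 4*b)
j(D) = 20 - 5*D (j(D) = (20 - 4*D) - D = 20 - 5*D)
u(N) = 23 (u(N) = -2 + 25 = 23)
(W(j(-5), 8) + u(0))*3 = (1/(3 + 8) + 23)*3 = (1/11 + 23)*3 = (254/11)*3 = 762/11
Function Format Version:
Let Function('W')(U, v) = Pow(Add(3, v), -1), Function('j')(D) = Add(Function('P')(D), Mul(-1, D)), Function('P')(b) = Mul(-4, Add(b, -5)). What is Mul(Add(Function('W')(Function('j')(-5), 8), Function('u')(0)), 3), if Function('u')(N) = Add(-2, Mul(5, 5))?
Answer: Rational(762, 11) ≈ 69.273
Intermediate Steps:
Function('P')(b) = Add(20, Mul(-4, b)) (Function('P')(b) = Mul(-4, Add(-5, b)) = Add(20, Mul(-4, b)))
Function('j')(D) = Add(20, Mul(-5, D)) (Function('j')(D) = Add(Add(20, Mul(-4, D)), Mul(-1, D)) = Add(20, Mul(-5, D)))
Function('u')(N) = 23 (Function('u')(N) = Add(-2, 25) = 23)
Mul(Add(Function('W')(Function('j')(-5), 8), Function('u')(0)), 3) = Mul(Add(Pow(Add(3, 8), -1), 23), 3) = Mul(Add(Pow(11, -1), 23), 3) = Mul(Add(Rational(1, 11), 23), 3) = Mul(Rational(254, 11), 3) = Rational(762, 11)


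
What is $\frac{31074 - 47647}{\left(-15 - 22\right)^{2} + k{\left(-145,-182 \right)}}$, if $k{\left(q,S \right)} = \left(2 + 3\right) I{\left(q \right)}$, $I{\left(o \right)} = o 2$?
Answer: $\frac{16573}{81} \approx 204.6$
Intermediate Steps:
$I{\left(o \right)} = 2 o$
$k{\left(q,S \right)} = 10 q$ ($k{\left(q,S \right)} = \left(2 + 3\right) 2 q = 5 \cdot 2 q = 10 q$)
$\frac{31074 - 47647}{\left(-15 - 22\right)^{2} + k{\left(-145,-182 \right)}} = \frac{31074 - 47647}{\left(-15 - 22\right)^{2} + 10 \left(-145\right)} = - \frac{16573}{\left(-37\right)^{2} - 1450} = - \frac{16573}{1369 - 1450} = - \frac{16573}{-81} = \left(-16573\right) \left(- \frac{1}{81}\right) = \frac{16573}{81}$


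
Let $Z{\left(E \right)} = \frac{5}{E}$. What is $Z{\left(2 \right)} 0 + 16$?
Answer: $16$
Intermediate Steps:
$Z{\left(2 \right)} 0 + 16 = \frac{5}{2} \cdot 0 + 16 = 0 + 16 = 16$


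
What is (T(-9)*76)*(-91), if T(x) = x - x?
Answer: 0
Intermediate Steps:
T(x) = 0
(T(-9)*76)*(-91) = (0*76)*(-91) = 0*(-91) = 0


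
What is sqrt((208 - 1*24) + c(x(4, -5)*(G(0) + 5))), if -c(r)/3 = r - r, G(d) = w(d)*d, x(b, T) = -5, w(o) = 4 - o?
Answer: 2*sqrt(46) ≈ 13.565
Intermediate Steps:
G(d) = d*(4 - d) (G(d) = (4 - d)*d = d*(4 - d))
c(r) = 0 (c(r) = -3*(r - r) = -3*0 = 0)
sqrt((208 - 1*24) + c(x(4, -5)*(G(0) + 5))) = sqrt((208 - 1*24) + 0) = sqrt((208 - 24) + 0) = sqrt(184 + 0) = sqrt(184) = 2*sqrt(46)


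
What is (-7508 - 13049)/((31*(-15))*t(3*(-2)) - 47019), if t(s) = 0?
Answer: 20557/47019 ≈ 0.43721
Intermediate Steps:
(-7508 - 13049)/((31*(-15))*t(3*(-2)) - 47019) = (-7508 - 13049)/((31*(-15))*0 - 47019) = -20557/(-465*0 - 47019) = -20557/(0 - 47019) = -20557/(-47019) = -20557*(-1/47019) = 20557/47019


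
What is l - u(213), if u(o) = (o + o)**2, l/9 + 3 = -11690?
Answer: -286713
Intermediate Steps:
l = -105237 (l = -27 + 9*(-11690) = -27 - 105210 = -105237)
u(o) = 4*o**2 (u(o) = (2*o)**2 = 4*o**2)
l - u(213) = -105237 - 4*213**2 = -105237 - 4*45369 = -105237 - 1*181476 = -105237 - 181476 = -286713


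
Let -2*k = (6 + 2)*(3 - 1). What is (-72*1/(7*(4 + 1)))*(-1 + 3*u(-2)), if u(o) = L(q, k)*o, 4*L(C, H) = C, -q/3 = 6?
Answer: -1872/35 ≈ -53.486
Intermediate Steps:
q = -18 (q = -3*6 = -18)
k = -8 (k = -(6 + 2)*(3 - 1)/2 = -4*2 = -1/2*16 = -8)
L(C, H) = C/4
u(o) = -9*o/2 (u(o) = ((1/4)*(-18))*o = -9*o/2)
(-72*1/(7*(4 + 1)))*(-1 + 3*u(-2)) = (-72*1/(7*(4 + 1)))*(-1 + 3*(-9/2*(-2))) = (-72/(7*5))*(-1 + 3*9) = (-72/35)*(-1 + 27) = -72*1/35*26 = -72/35*26 = -1872/35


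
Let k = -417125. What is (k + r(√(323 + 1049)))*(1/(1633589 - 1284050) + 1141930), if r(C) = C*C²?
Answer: -3542447998655125/7437 + 7666855341765368*√7/349539 ≈ -4.1830e+11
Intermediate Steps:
r(C) = C³
(k + r(√(323 + 1049)))*(1/(1633589 - 1284050) + 1141930) = (-417125 + (√(323 + 1049))³)*(1/(1633589 - 1284050) + 1141930) = (-417125 + (√1372)³)*(1/349539 + 1141930) = (-417125 + (14*√7)³)*(1/349539 + 1141930) = (-417125 + 19208*√7)*(399149070271/349539) = -3542447998655125/7437 + 7666855341765368*√7/349539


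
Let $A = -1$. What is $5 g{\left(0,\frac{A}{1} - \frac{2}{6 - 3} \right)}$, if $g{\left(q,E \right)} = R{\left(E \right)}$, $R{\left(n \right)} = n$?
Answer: $- \frac{25}{3} \approx -8.3333$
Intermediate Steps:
$g{\left(q,E \right)} = E$
$5 g{\left(0,\frac{A}{1} - \frac{2}{6 - 3} \right)} = 5 \left(- 1^{-1} - \frac{2}{6 - 3}\right) = 5 \left(\left(-1\right) 1 - \frac{2}{6 - 3}\right) = 5 \left(-1 - \frac{2}{3}\right) = 5 \left(- \frac{5}{3}\right) = - \frac{25}{3}$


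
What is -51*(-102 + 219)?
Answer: -5967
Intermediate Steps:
-51*(-102 + 219) = -51*117 = -5967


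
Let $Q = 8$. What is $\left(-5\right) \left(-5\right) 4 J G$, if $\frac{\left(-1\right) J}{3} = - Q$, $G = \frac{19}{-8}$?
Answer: $-5700$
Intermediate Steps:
$G = - \frac{19}{8}$ ($G = 19 \left(- \frac{1}{8}\right) = - \frac{19}{8} \approx -2.375$)
$J = 24$ ($J = - 3 \left(\left(-1\right) 8\right) = \left(-3\right) \left(-8\right) = 24$)
$\left(-5\right) \left(-5\right) 4 J G = \left(-5\right) \left(-5\right) 4 \cdot 24 \left(- \frac{19}{8}\right) = 25 \cdot 4 \cdot 24 \left(- \frac{19}{8}\right) = 100 \cdot 24 \left(- \frac{19}{8}\right) = 2400 \left(- \frac{19}{8}\right) = -5700$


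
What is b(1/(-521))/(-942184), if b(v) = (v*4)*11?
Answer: 11/122719466 ≈ 8.9635e-8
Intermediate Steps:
b(v) = 44*v (b(v) = (4*v)*11 = 44*v)
b(1/(-521))/(-942184) = (44/(-521))/(-942184) = (44*(-1/521))*(-1/942184) = -44/521*(-1/942184) = 11/122719466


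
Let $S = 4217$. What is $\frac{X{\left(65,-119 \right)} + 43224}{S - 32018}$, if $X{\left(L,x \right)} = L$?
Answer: $- \frac{43289}{27801} \approx -1.5571$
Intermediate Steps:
$\frac{X{\left(65,-119 \right)} + 43224}{S - 32018} = \frac{65 + 43224}{4217 - 32018} = \frac{43289}{-27801} = 43289 \left(- \frac{1}{27801}\right) = - \frac{43289}{27801}$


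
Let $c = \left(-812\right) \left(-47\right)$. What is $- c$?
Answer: $-38164$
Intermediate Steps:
$c = 38164$
$- c = \left(-1\right) 38164 = -38164$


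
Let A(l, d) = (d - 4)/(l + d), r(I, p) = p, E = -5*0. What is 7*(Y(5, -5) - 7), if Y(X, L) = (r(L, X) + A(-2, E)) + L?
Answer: -35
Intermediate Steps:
E = 0
A(l, d) = (-4 + d)/(d + l)
Y(X, L) = 2 + L + X (Y(X, L) = (X + (-4 + 0)/(0 - 2)) + L = (X - 4/(-2)) + L = (X - ½*(-4)) + L = (X + 2) + L = (2 + X) + L = 2 + L + X)
7*(Y(5, -5) - 7) = 7*((2 - 5 + 5) - 7) = 7*(2 - 7) = 7*(-5) = -35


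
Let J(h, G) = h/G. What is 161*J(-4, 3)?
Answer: -644/3 ≈ -214.67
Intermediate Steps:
161*J(-4, 3) = 161*(-4/3) = -644/3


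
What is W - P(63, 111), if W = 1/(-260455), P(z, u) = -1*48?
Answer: 12501839/260455 ≈ 48.000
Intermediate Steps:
P(z, u) = -48
W = -1/260455 ≈ -3.8394e-6
W - P(63, 111) = -1/260455 - 1*(-48) = -1/260455 + 48 = 12501839/260455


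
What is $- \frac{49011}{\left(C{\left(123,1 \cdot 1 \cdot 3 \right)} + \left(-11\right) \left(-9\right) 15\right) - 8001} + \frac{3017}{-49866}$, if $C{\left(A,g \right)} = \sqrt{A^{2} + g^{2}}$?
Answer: $\frac{51623984485}{6916563798} + \frac{27869 \sqrt{2}}{277406} \approx 7.6059$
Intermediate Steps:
$- \frac{49011}{\left(C{\left(123,1 \cdot 1 \cdot 3 \right)} + \left(-11\right) \left(-9\right) 15\right) - 8001} + \frac{3017}{-49866} = - \frac{49011}{\left(\sqrt{123^{2} + \left(1 \cdot 1 \cdot 3\right)^{2}} + \left(-11\right) \left(-9\right) 15\right) - 8001} + \frac{3017}{-49866} = - \frac{49011}{\left(\sqrt{15129 + \left(1 \cdot 3\right)^{2}} + 99 \cdot 15\right) - 8001} + 3017 \left(- \frac{1}{49866}\right) = - \frac{49011}{\left(\sqrt{15129 + 3^{2}} + 1485\right) - 8001} - \frac{3017}{49866} = - \frac{49011}{\left(\sqrt{15129 + 9} + 1485\right) - 8001} - \frac{3017}{49866} = - \frac{49011}{\left(\sqrt{15138} + 1485\right) - 8001} - \frac{3017}{49866} = - \frac{49011}{\left(87 \sqrt{2} + 1485\right) - 8001} - \frac{3017}{49866} = - \frac{49011}{\left(1485 + 87 \sqrt{2}\right) - 8001} - \frac{3017}{49866} = - \frac{49011}{-6516 + 87 \sqrt{2}} - \frac{3017}{49866} = - \frac{3017}{49866} - \frac{49011}{-6516 + 87 \sqrt{2}}$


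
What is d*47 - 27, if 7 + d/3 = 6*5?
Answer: 3216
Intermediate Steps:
d = 69 (d = -21 + 3*(6*5) = -21 + 3*30 = -21 + 90 = 69)
d*47 - 27 = 69*47 - 27 = 3243 - 27 = 3216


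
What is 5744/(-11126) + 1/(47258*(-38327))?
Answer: -5201931160715/10076024727058 ≈ -0.51627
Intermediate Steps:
5744/(-11126) + 1/(47258*(-38327)) = 5744*(-1/11126) + (1/47258)*(-1/38327) = -2872/5563 - 1/1811257366 = -5201931160715/10076024727058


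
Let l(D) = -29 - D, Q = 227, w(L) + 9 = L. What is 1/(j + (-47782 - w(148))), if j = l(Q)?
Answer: -1/48177 ≈ -2.0757e-5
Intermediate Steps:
w(L) = -9 + L
j = -256 (j = -29 - 1*227 = -29 - 227 = -256)
1/(j + (-47782 - w(148))) = 1/(-256 + (-47782 - (-9 + 148))) = 1/(-256 + (-47782 - 1*139)) = 1/(-256 + (-47782 - 139)) = 1/(-256 - 47921) = 1/(-48177) = -1/48177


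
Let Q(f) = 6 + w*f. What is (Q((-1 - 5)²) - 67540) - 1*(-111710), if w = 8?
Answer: 44464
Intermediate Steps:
Q(f) = 6 + 8*f
(Q((-1 - 5)²) - 67540) - 1*(-111710) = ((6 + 8*(-1 - 5)²) - 67540) - 1*(-111710) = ((6 + 8*(-6)²) - 67540) + 111710 = ((6 + 8*36) - 67540) + 111710 = ((6 + 288) - 67540) + 111710 = (294 - 67540) + 111710 = -67246 + 111710 = 44464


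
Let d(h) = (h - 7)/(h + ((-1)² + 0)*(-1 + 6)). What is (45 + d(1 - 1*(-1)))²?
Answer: 96100/49 ≈ 1961.2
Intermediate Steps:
d(h) = (-7 + h)/(5 + h) (d(h) = (-7 + h)/(h + (1 + 0)*5) = (-7 + h)/(h + 1*5) = (-7 + h)/(h + 5) = (-7 + h)/(5 + h))
(45 + d(1 - 1*(-1)))² = (45 + (-7 + (1 - 1*(-1)))/(5 + (1 - 1*(-1))))² = (45 + (-7 + (1 + 1))/(5 + (1 + 1)))² = (45 + (-7 + 2)/(5 + 2))² = (45 - 5/7)² = (310/7)² = 96100/49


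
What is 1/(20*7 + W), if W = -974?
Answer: -1/834 ≈ -0.0011990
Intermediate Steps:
1/(20*7 + W) = 1/(20*7 - 974) = 1/(140 - 974) = 1/(-834) = -1/834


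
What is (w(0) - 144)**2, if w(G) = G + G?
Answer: 20736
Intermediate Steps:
w(G) = 2*G
(w(0) - 144)**2 = (2*0 - 144)**2 = (0 - 144)**2 = (-144)**2 = 20736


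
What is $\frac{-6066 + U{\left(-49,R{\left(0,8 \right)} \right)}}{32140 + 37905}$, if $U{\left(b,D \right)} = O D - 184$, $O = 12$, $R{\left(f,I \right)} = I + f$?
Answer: $- \frac{6154}{70045} \approx -0.087858$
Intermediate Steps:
$U{\left(b,D \right)} = -184 + 12 D$ ($U{\left(b,D \right)} = 12 D - 184 = -184 + 12 D$)
$\frac{-6066 + U{\left(-49,R{\left(0,8 \right)} \right)}}{32140 + 37905} = \frac{-6066 - \left(184 - 12 \left(8 + 0\right)\right)}{32140 + 37905} = \frac{-6066 + \left(-184 + 12 \cdot 8\right)}{70045} = \left(-6066 + \left(-184 + 96\right)\right) \frac{1}{70045} = \left(-6066 - 88\right) \frac{1}{70045} = \left(-6154\right) \frac{1}{70045} = - \frac{6154}{70045}$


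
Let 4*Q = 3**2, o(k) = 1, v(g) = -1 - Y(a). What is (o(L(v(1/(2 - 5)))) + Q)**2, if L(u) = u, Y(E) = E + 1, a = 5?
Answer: 169/16 ≈ 10.563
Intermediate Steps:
Y(E) = 1 + E
v(g) = -7 (v(g) = -1 - (1 + 5) = -1 - 1*6 = -1 - 6 = -7)
Q = 9/4 (Q = (1/4)*3**2 = (1/4)*9 = 9/4 ≈ 2.2500)
(o(L(v(1/(2 - 5)))) + Q)**2 = (1 + 9/4)**2 = (13/4)**2 = 169/16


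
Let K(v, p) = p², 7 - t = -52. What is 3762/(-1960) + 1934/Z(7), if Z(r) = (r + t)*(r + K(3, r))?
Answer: -90301/64680 ≈ -1.3961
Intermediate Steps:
t = 59 (t = 7 - 1*(-52) = 7 + 52 = 59)
Z(r) = (59 + r)*(r + r²) (Z(r) = (r + 59)*(r + r²) = (59 + r)*(r + r²))
3762/(-1960) + 1934/Z(7) = 3762/(-1960) + 1934/((7*(59 + 7² + 60*7))) = 3762*(-1/1960) + 1934/((7*(59 + 49 + 420))) = -1881/980 + 1934/((7*528)) = -1881/980 + 1934/3696 = -1881/980 + 1934*(1/3696) = -1881/980 + 967/1848 = -90301/64680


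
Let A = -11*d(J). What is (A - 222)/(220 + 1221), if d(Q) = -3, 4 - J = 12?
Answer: -189/1441 ≈ -0.13116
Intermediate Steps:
J = -8 (J = 4 - 1*12 = 4 - 12 = -8)
A = 33 (A = -11*(-3) = 33)
(A - 222)/(220 + 1221) = (33 - 222)/(220 + 1221) = -189/1441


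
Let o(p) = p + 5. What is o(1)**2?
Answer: 36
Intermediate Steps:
o(p) = 5 + p
o(1)**2 = (5 + 1)**2 = 6**2 = 36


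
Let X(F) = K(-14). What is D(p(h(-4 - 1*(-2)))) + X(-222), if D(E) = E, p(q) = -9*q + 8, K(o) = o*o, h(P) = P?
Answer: 222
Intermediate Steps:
K(o) = o**2
p(q) = 8 - 9*q
X(F) = 196 (X(F) = (-14)**2 = 196)
D(p(h(-4 - 1*(-2)))) + X(-222) = (8 - 9*(-4 - 1*(-2))) + 196 = (8 - 9*(-4 + 2)) + 196 = (8 - 9*(-2)) + 196 = (8 + 18) + 196 = 26 + 196 = 222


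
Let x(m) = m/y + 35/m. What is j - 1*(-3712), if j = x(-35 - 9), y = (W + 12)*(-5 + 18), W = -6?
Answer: 6367459/1716 ≈ 3710.6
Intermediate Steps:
y = 78 (y = (-6 + 12)*(-5 + 18) = 6*13 = 78)
x(m) = 35/m + m/78 (x(m) = m/78 + 35/m = 35/m + m/78)
j = -2333/1716 (j = 35/(-35 - 9) + (-35 - 9)/78 = 35/(-44) + (1/78)*(-44) = 35*(-1/44) - 22/39 = -35/44 - 22/39 = -2333/1716 ≈ -1.3596)
j - 1*(-3712) = -2333/1716 - 1*(-3712) = -2333/1716 + 3712 = 6367459/1716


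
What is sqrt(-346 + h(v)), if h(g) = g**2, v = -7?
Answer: 3*I*sqrt(33) ≈ 17.234*I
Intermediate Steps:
sqrt(-346 + h(v)) = sqrt(-346 + (-7)**2) = sqrt(-346 + 49) = sqrt(-297) = 3*I*sqrt(33)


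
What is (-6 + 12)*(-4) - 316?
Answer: -340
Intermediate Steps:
(-6 + 12)*(-4) - 316 = 6*(-4) - 316 = -24 - 316 = -340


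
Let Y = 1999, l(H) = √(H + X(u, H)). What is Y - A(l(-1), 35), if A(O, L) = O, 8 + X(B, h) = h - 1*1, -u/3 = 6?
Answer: 1999 - I*√11 ≈ 1999.0 - 3.3166*I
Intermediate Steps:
u = -18 (u = -3*6 = -18)
X(B, h) = -9 + h (X(B, h) = -8 + (h - 1*1) = -8 + (h - 1) = -8 + (-1 + h) = -9 + h)
l(H) = √(-9 + 2*H) (l(H) = √(H + (-9 + H)) = √(-9 + 2*H))
Y - A(l(-1), 35) = 1999 - √(-9 + 2*(-1)) = 1999 - √(-9 - 2) = 1999 - √(-11) = 1999 - I*√11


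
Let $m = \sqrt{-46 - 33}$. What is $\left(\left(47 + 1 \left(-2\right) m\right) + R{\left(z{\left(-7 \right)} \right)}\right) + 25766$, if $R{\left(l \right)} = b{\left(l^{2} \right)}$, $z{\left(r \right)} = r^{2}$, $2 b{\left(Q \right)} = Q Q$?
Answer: $\frac{5816427}{2} - 2 i \sqrt{79} \approx 2.9082 \cdot 10^{6} - 17.776 i$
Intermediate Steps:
$m = i \sqrt{79}$ ($m = \sqrt{-79} = i \sqrt{79} \approx 8.8882 i$)
$b{\left(Q \right)} = \frac{Q^{2}}{2}$ ($b{\left(Q \right)} = \frac{Q Q}{2} = \frac{Q^{2}}{2}$)
$R{\left(l \right)} = \frac{l^{4}}{2}$ ($R{\left(l \right)} = \frac{\left(l^{2}\right)^{2}}{2} = \frac{l^{4}}{2}$)
$\left(\left(47 + 1 \left(-2\right) m\right) + R{\left(z{\left(-7 \right)} \right)}\right) + 25766 = \left(\left(47 + 1 \left(-2\right) i \sqrt{79}\right) + \frac{\left(\left(-7\right)^{2}\right)^{4}}{2}\right) + 25766 = \left(\left(47 - 2 i \sqrt{79}\right) + \frac{49^{4}}{2}\right) + 25766 = \left(\left(47 - 2 i \sqrt{79}\right) + \frac{1}{2} \cdot 5764801\right) + 25766 = \left(\left(47 - 2 i \sqrt{79}\right) + \frac{5764801}{2}\right) + 25766 = \left(\frac{5764895}{2} - 2 i \sqrt{79}\right) + 25766 = \frac{5816427}{2} - 2 i \sqrt{79}$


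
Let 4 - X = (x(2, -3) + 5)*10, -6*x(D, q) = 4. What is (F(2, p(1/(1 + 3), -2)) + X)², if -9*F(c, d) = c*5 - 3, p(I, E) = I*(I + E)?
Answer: 130321/81 ≈ 1608.9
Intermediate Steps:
x(D, q) = -⅔ (x(D, q) = -⅙*4 = -⅔)
p(I, E) = I*(E + I)
F(c, d) = ⅓ - 5*c/9 (F(c, d) = -(c*5 - 3)/9 = -(5*c - 3)/9 = -(-3 + 5*c)/9 = ⅓ - 5*c/9)
X = -118/3 (X = 4 - (-⅔ + 5)*10 = 4 - 13*10/3 = 4 - 1*130/3 = 4 - 130/3 = -118/3 ≈ -39.333)
(F(2, p(1/(1 + 3), -2)) + X)² = ((⅓ - 5/9*2) - 118/3)² = ((⅓ - 10/9) - 118/3)² = (-7/9 - 118/3)² = (-361/9)² = 130321/81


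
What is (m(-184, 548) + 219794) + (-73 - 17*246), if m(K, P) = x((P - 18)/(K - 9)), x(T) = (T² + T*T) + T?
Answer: 8029071721/37249 ≈ 2.1555e+5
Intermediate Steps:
x(T) = T + 2*T² (x(T) = (T² + T²) + T = 2*T² + T = T + 2*T²)
m(K, P) = (1 + 2*(-18 + P)/(-9 + K))*(-18 + P)/(-9 + K) (m(K, P) = ((P - 18)/(K - 9))*(1 + 2*((P - 18)/(K - 9))) = ((-18 + P)/(-9 + K))*(1 + 2*((-18 + P)/(-9 + K))) = ((-18 + P)/(-9 + K))*(1 + 2*(-18 + P)/(-9 + K)) = (1 + 2*(-18 + P)/(-9 + K))*(-18 + P)/(-9 + K))
(m(-184, 548) + 219794) + (-73 - 17*246) = ((-18 + 548)*(-45 - 184 + 2*548)/(-9 - 184)² + 219794) + (-73 - 17*246) = (530*(-45 - 184 + 1096)/(-193)² + 219794) + (-73 - 4182) = ((1/37249)*530*867 + 219794) - 4255 = (459510/37249 + 219794) - 4255 = 8187566216/37249 - 4255 = 8029071721/37249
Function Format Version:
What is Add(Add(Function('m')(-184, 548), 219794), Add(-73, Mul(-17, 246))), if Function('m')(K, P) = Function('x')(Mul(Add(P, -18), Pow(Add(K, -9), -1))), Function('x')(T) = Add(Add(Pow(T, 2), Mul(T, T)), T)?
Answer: Rational(8029071721, 37249) ≈ 2.1555e+5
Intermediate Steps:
Function('x')(T) = Add(T, Mul(2, Pow(T, 2))) (Function('x')(T) = Add(Add(Pow(T, 2), Pow(T, 2)), T) = Add(Mul(2, Pow(T, 2)), T) = Add(T, Mul(2, Pow(T, 2))))
Function('m')(K, P) = Mul(Pow(Add(-9, K), -1), Add(1, Mul(2, Pow(Add(-9, K), -1), Add(-18, P))), Add(-18, P)) (Function('m')(K, P) = Mul(Mul(Add(P, -18), Pow(Add(K, -9), -1)), Add(1, Mul(2, Mul(Add(P, -18), Pow(Add(K, -9), -1))))) = Mul(Mul(Add(-18, P), Pow(Add(-9, K), -1)), Add(1, Mul(2, Mul(Add(-18, P), Pow(Add(-9, K), -1))))) = Mul(Mul(Pow(Add(-9, K), -1), Add(-18, P)), Add(1, Mul(2, Mul(Pow(Add(-9, K), -1), Add(-18, P))))) = Mul(Mul(Pow(Add(-9, K), -1), Add(-18, P)), Add(1, Mul(2, Pow(Add(-9, K), -1), Add(-18, P)))) = Mul(Pow(Add(-9, K), -1), Add(1, Mul(2, Pow(Add(-9, K), -1), Add(-18, P))), Add(-18, P)))
Add(Add(Function('m')(-184, 548), 219794), Add(-73, Mul(-17, 246))) = Add(Add(Mul(Pow(Add(-9, -184), -2), Add(-18, 548), Add(-45, -184, Mul(2, 548))), 219794), Add(-73, Mul(-17, 246))) = Add(Add(Mul(Pow(-193, -2), 530, Add(-45, -184, 1096)), 219794), Add(-73, -4182)) = Add(Add(Mul(Rational(1, 37249), 530, 867), 219794), -4255) = Add(Add(Rational(459510, 37249), 219794), -4255) = Add(Rational(8187566216, 37249), -4255) = Rational(8029071721, 37249)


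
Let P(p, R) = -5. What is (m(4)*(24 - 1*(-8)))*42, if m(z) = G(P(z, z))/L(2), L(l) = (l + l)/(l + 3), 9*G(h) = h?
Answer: -2800/3 ≈ -933.33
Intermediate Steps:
G(h) = h/9
L(l) = 2*l/(3 + l) (L(l) = (2*l)/(3 + l) = 2*l/(3 + l))
m(z) = -25/36 (m(z) = ((⅑)*(-5))/((2*2/(3 + 2))) = -5/(9*(2*2/5)) = -5/(9*(2*2*(⅕))) = -5/(9*⅘) = -5/9*5/4 = -25/36)
(m(4)*(24 - 1*(-8)))*42 = -25*(24 - 1*(-8))/36*42 = -25*(24 + 8)/36*42 = -25/36*32*42 = -200/9*42 = -2800/3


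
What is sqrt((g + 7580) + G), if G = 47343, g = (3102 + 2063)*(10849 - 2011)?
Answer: sqrt(45703193) ≈ 6760.4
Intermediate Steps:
g = 45648270 (g = 5165*8838 = 45648270)
sqrt((g + 7580) + G) = sqrt((45648270 + 7580) + 47343) = sqrt(45655850 + 47343) = sqrt(45703193)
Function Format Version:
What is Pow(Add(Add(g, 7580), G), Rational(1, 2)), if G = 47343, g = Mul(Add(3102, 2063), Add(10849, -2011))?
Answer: Pow(45703193, Rational(1, 2)) ≈ 6760.4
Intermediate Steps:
g = 45648270 (g = Mul(5165, 8838) = 45648270)
Pow(Add(Add(g, 7580), G), Rational(1, 2)) = Pow(Add(Add(45648270, 7580), 47343), Rational(1, 2)) = Pow(Add(45655850, 47343), Rational(1, 2)) = Pow(45703193, Rational(1, 2))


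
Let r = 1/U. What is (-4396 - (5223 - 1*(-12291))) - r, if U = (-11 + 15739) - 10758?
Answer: -108892701/4970 ≈ -21910.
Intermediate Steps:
U = 4970 (U = 15728 - 10758 = 4970)
r = 1/4970 ≈ 0.00020121
(-4396 - (5223 - 1*(-12291))) - r = (-4396 - (5223 - 1*(-12291))) - 1*1/4970 = (-4396 - (5223 + 12291)) - 1/4970 = (-4396 - 1*17514) - 1/4970 = (-4396 - 17514) - 1/4970 = -21910 - 1/4970 = -108892701/4970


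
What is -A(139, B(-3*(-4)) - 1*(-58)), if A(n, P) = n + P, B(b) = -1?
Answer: -196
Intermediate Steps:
A(n, P) = P + n
-A(139, B(-3*(-4)) - 1*(-58)) = -((-1 - 1*(-58)) + 139) = -((-1 + 58) + 139) = -(57 + 139) = -1*196 = -196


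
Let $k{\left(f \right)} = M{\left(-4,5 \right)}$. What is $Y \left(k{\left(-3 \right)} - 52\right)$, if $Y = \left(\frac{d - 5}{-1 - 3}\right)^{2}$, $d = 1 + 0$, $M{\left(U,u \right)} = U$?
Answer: $-56$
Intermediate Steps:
$d = 1$
$k{\left(f \right)} = -4$
$Y = 1$ ($Y = \left(\frac{1 - 5}{-1 - 3}\right)^{2} = \left(- \frac{4}{-4}\right)^{2} = \left(\left(-4\right) \left(- \frac{1}{4}\right)\right)^{2} = 1^{2} = 1$)
$Y \left(k{\left(-3 \right)} - 52\right) = 1 \left(-4 - 52\right) = 1 \left(-56\right) = -56$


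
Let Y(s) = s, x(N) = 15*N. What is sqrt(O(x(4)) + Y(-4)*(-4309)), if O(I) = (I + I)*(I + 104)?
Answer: 2*sqrt(9229) ≈ 192.14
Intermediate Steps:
O(I) = 2*I*(104 + I) (O(I) = (2*I)*(104 + I) = 2*I*(104 + I))
sqrt(O(x(4)) + Y(-4)*(-4309)) = sqrt(2*(15*4)*(104 + 15*4) - 4*(-4309)) = sqrt(2*60*(104 + 60) + 17236) = sqrt(2*60*164 + 17236) = sqrt(19680 + 17236) = sqrt(36916) = 2*sqrt(9229)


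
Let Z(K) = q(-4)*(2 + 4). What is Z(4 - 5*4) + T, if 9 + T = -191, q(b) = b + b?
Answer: -248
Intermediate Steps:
q(b) = 2*b
Z(K) = -48 (Z(K) = (2*(-4))*(2 + 4) = -8*6 = -48)
T = -200 (T = -9 - 191 = -200)
Z(4 - 5*4) + T = -48 - 200 = -248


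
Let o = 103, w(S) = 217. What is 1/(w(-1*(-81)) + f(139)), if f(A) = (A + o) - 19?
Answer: 1/440 ≈ 0.0022727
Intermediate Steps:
f(A) = 84 + A (f(A) = (A + 103) - 19 = (103 + A) - 19 = 84 + A)
1/(w(-1*(-81)) + f(139)) = 1/(217 + (84 + 139)) = 1/(217 + 223) = 1/440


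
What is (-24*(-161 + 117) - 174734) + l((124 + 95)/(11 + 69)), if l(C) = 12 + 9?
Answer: -173657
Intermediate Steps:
l(C) = 21
(-24*(-161 + 117) - 174734) + l((124 + 95)/(11 + 69)) = (-24*(-161 + 117) - 174734) + 21 = (-24*(-44) - 174734) + 21 = (1056 - 174734) + 21 = -173678 + 21 = -173657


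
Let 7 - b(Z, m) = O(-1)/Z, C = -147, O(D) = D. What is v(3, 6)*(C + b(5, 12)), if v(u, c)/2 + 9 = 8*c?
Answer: -54522/5 ≈ -10904.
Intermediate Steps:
v(u, c) = -18 + 16*c (v(u, c) = -18 + 2*(8*c) = -18 + 16*c)
b(Z, m) = 7 + 1/Z (b(Z, m) = 7 - (-1)/Z = 7 + 1/Z)
v(3, 6)*(C + b(5, 12)) = (-18 + 16*6)*(-147 + (7 + 1/5)) = (-18 + 96)*(-147 + (7 + ⅕)) = 78*(-147 + 36/5) = 78*(-699/5) = -54522/5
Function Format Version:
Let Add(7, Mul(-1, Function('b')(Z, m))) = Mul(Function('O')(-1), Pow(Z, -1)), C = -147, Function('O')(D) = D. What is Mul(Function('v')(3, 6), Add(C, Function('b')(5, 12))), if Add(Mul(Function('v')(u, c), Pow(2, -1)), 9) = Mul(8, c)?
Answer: Rational(-54522, 5) ≈ -10904.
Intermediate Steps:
Function('v')(u, c) = Add(-18, Mul(16, c)) (Function('v')(u, c) = Add(-18, Mul(2, Mul(8, c))) = Add(-18, Mul(16, c)))
Function('b')(Z, m) = Add(7, Pow(Z, -1)) (Function('b')(Z, m) = Add(7, Mul(-1, Mul(-1, Pow(Z, -1)))) = Add(7, Pow(Z, -1)))
Mul(Function('v')(3, 6), Add(C, Function('b')(5, 12))) = Mul(Add(-18, Mul(16, 6)), Add(-147, Add(7, Pow(5, -1)))) = Mul(Add(-18, 96), Add(-147, Add(7, Rational(1, 5)))) = Mul(78, Add(-147, Rational(36, 5))) = Mul(78, Rational(-699, 5)) = Rational(-54522, 5)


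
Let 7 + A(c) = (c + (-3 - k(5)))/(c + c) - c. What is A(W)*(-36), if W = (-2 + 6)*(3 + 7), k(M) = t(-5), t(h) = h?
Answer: 16731/10 ≈ 1673.1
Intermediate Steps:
k(M) = -5
W = 40 (W = 4*10 = 40)
A(c) = -7 - c + (2 + c)/(2*c) (A(c) = -7 + ((c + (-3 - 1*(-5)))/(c + c) - c) = -7 + ((c + (-3 + 5))/((2*c)) - c) = -7 + ((c + 2)*(1/(2*c)) - c) = -7 + ((2 + c)*(1/(2*c)) - c) = -7 + ((2 + c)/(2*c) - c) = -7 + (-c + (2 + c)/(2*c)) = -7 - c + (2 + c)/(2*c))
A(W)*(-36) = (-13/2 + 1/40 - 1*40)*(-36) = (-13/2 + 1/40 - 40)*(-36) = -1859/40*(-36) = 16731/10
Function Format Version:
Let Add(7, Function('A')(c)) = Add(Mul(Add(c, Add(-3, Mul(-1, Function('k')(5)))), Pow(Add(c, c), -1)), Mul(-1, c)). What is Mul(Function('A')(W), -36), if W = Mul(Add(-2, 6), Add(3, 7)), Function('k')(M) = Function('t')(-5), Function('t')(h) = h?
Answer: Rational(16731, 10) ≈ 1673.1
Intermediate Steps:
Function('k')(M) = -5
W = 40 (W = Mul(4, 10) = 40)
Function('A')(c) = Add(-7, Mul(-1, c), Mul(Rational(1, 2), Pow(c, -1), Add(2, c))) (Function('A')(c) = Add(-7, Add(Mul(Add(c, Add(-3, Mul(-1, -5))), Pow(Add(c, c), -1)), Mul(-1, c))) = Add(-7, Add(Mul(Add(c, Add(-3, 5)), Pow(Mul(2, c), -1)), Mul(-1, c))) = Add(-7, Add(Mul(Add(c, 2), Mul(Rational(1, 2), Pow(c, -1))), Mul(-1, c))) = Add(-7, Add(Mul(Add(2, c), Mul(Rational(1, 2), Pow(c, -1))), Mul(-1, c))) = Add(-7, Add(Mul(Rational(1, 2), Pow(c, -1), Add(2, c)), Mul(-1, c))) = Add(-7, Add(Mul(-1, c), Mul(Rational(1, 2), Pow(c, -1), Add(2, c)))) = Add(-7, Mul(-1, c), Mul(Rational(1, 2), Pow(c, -1), Add(2, c))))
Mul(Function('A')(W), -36) = Mul(Add(Rational(-13, 2), Pow(40, -1), Mul(-1, 40)), -36) = Mul(Add(Rational(-13, 2), Rational(1, 40), -40), -36) = Mul(Rational(-1859, 40), -36) = Rational(16731, 10)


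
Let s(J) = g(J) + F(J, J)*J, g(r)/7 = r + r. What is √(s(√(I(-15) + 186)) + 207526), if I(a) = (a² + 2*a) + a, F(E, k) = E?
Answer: √(207892 + 14*√366) ≈ 456.25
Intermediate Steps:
I(a) = a² + 3*a
g(r) = 14*r (g(r) = 7*(r + r) = 7*(2*r) = 14*r)
s(J) = J² + 14*J (s(J) = 14*J + J*J = 14*J + J² = J² + 14*J)
√(s(√(I(-15) + 186)) + 207526) = √(√(-15*(3 - 15) + 186)*(14 + √(-15*(3 - 15) + 186)) + 207526) = √(√(-15*(-12) + 186)*(14 + √(-15*(-12) + 186)) + 207526) = √(√(180 + 186)*(14 + √(180 + 186)) + 207526) = √(√366*(14 + √366) + 207526) = √(207526 + √366*(14 + √366))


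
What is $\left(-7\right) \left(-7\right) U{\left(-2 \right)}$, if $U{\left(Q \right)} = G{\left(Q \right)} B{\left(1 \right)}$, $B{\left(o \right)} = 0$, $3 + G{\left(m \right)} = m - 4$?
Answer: $0$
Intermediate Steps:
$G{\left(m \right)} = -7 + m$ ($G{\left(m \right)} = -3 + \left(m - 4\right) = -3 + \left(-4 + m\right) = -7 + m$)
$U{\left(Q \right)} = 0$ ($U{\left(Q \right)} = \left(-7 + Q\right) 0 = 0$)
$\left(-7\right) \left(-7\right) U{\left(-2 \right)} = \left(-7\right) \left(-7\right) 0 = 49 \cdot 0 = 0$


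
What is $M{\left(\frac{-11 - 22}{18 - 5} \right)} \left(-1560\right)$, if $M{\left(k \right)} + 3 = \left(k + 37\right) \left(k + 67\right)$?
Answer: $- \frac{44990040}{13} \approx -3.4608 \cdot 10^{6}$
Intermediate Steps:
$M{\left(k \right)} = -3 + \left(37 + k\right) \left(67 + k\right)$ ($M{\left(k \right)} = -3 + \left(k + 37\right) \left(k + 67\right) = -3 + \left(37 + k\right) \left(67 + k\right)$)
$M{\left(\frac{-11 - 22}{18 - 5} \right)} \left(-1560\right) = \left(2476 + \left(\frac{-11 - 22}{18 - 5}\right)^{2} + 104 \frac{-11 - 22}{18 - 5}\right) \left(-1560\right) = \left(2476 + \left(- \frac{33}{13}\right)^{2} + 104 \left(- \frac{33}{13}\right)\right) \left(-1560\right) = \left(2476 + \frac{1089}{169} - 264\right) \left(-1560\right) = \frac{374917}{169} \left(-1560\right) = - \frac{44990040}{13}$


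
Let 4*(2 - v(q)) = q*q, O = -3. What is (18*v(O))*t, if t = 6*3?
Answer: -81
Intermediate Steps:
t = 18
v(q) = 2 - q**2/4 (v(q) = 2 - q*q/4 = 2 - q**2/4)
(18*v(O))*t = (18*(2 - 1/4*(-3)**2))*18 = (18*(2 - 1/4*9))*18 = (18*(2 - 9/4))*18 = (18*(-1/4))*18 = -9/2*18 = -81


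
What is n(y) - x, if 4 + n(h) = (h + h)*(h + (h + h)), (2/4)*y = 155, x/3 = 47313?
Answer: 434657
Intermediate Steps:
x = 141939 (x = 3*47313 = 141939)
y = 310 (y = 2*155 = 310)
n(h) = -4 + 6*h**2 (n(h) = -4 + (h + h)*(h + (h + h)) = -4 + (2*h)*(h + 2*h) = -4 + (2*h)*(3*h) = -4 + 6*h**2)
n(y) - x = (-4 + 6*310**2) - 1*141939 = (-4 + 6*96100) - 141939 = (-4 + 576600) - 141939 = 576596 - 141939 = 434657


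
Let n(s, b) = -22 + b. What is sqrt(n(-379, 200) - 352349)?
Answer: I*sqrt(352171) ≈ 593.44*I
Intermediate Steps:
sqrt(n(-379, 200) - 352349) = sqrt((-22 + 200) - 352349) = sqrt(178 - 352349) = sqrt(-352171) = I*sqrt(352171)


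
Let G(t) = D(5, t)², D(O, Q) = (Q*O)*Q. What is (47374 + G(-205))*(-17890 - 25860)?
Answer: -1931674631206250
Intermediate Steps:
D(O, Q) = O*Q² (D(O, Q) = (O*Q)*Q = O*Q²)
G(t) = 25*t⁴ (G(t) = (5*t²)² = 25*t⁴)
(47374 + G(-205))*(-17890 - 25860) = (47374 + 25*(-205)⁴)*(-17890 - 25860) = (47374 + 25*1766100625)*(-43750) = (47374 + 44152515625)*(-43750) = 44152562999*(-43750) = -1931674631206250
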